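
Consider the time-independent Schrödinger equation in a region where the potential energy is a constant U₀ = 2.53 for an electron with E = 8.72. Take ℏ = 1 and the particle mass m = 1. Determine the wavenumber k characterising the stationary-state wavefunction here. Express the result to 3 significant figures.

With E > U₀ the solution is oscillatory, ψ ∝ e^{±ikx} with k = √(2m(E − U₀))/ℏ.
k = √(2 × 1 × 6.19) = 3.519.

k = 3.52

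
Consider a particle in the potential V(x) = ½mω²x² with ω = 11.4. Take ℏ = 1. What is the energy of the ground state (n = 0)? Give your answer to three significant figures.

E = 5.70

The oscillator eigenvalues are E_n = ℏω(n + ½), so E_0 = 11.4 × 0.5 = 5.700.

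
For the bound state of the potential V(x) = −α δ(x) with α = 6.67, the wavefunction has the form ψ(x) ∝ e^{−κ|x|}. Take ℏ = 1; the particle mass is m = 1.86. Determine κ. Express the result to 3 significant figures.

κ = 12.4

Integrating the TISE across x = 0 gives the cusp condition ψ'(0⁺) − ψ'(0⁻) = −(2mα/ℏ²)ψ(0).
With ψ ∝ e^{−κ|x|} this yields −2κ = −2mα/ℏ², so κ = mα/ℏ² = 12.41.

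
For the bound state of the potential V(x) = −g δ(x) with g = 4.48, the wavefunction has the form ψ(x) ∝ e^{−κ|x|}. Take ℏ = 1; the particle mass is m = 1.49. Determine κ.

κ = 6.68

Integrating the TISE across x = 0 gives the cusp condition ψ'(0⁺) − ψ'(0⁻) = −(2mg/ℏ²)ψ(0).
With ψ ∝ e^{−κ|x|} this yields −2κ = −2mg/ℏ², so κ = mg/ℏ² = 6.675.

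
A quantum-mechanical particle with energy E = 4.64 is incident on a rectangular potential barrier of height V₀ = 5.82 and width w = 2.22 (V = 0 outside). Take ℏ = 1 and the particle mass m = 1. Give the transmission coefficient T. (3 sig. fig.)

E < V₀: inside the barrier ψ ∝ e^{±κx} with κ = √(2m(V₀ − E))/ℏ = 1.536.
κw = 3.410, sinh(κw) = 15.12.
The exact tunnelling result is T⁻¹ = 1 + V₀² sinh²(κw) / [4E(V₀ − E)] = 354.7, so T = 0.00282.

T = 0.00282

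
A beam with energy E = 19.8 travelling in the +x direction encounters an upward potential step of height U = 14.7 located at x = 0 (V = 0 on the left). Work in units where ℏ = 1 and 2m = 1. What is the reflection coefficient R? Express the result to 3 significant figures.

R = 0.107

The wavenumbers are k₁ = √(2mE)/ℏ = 4.450 on the left and k₂ = √(2m(E − U))/ℏ = 2.258 on the right.
Matching ψ and ψ′ at x = 0 gives r = (k₁ − k₂)/(k₁ + k₂), so R = r² = 0.1067 and T = 1 − R = 0.8933.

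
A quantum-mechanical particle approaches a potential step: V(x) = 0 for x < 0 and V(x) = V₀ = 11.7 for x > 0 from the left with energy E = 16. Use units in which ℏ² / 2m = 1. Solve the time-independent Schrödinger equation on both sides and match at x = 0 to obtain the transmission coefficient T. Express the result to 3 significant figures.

T = 0.899

On each side the TISE gives plane waves with k = √(2m(E − V))/ℏ: k₁ = √(2·½·16) = 4.000, k₂ = √(2·½·4.3) = 2.074.
Continuity of ψ and ψ′ at the step yields the reflection amplitude r = (k₁ − k₂)/(k₁ + k₂) = 0.3172; thus R = |r|² = 0.1006, T = 0.8994.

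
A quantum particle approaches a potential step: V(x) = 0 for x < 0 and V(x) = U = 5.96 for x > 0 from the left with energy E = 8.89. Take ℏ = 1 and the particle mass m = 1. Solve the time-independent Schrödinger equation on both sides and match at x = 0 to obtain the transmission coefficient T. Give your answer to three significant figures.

The wavenumbers are k₁ = √(2mE)/ℏ = 4.217 on the left and k₂ = √(2m(E − U))/ℏ = 2.421 on the right.
Matching ψ and ψ′ at x = 0 gives r = (k₁ − k₂)/(k₁ + k₂), so R = r² = 0.07321 and T = 1 − R = 0.9268.

T = 0.927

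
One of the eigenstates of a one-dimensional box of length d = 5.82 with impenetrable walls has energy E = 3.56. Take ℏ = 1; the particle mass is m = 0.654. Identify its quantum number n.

From E_n = n²π²ℏ²/(2md²) invert to n = √(2md²E)/(πℏ).
n = (5.82/π) × √(2 × 0.654 × 3.56) = 3.998 → n = 4.

n = 4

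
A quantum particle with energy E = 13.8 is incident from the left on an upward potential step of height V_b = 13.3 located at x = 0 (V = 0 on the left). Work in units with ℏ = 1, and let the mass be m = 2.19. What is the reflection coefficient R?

The wavenumbers are k₁ = √(2mE)/ℏ = 7.775 on the left and k₂ = √(2m(E − V_b))/ℏ = 1.480 on the right.
Continuity of ψ and ψ′ at the step yields the reflection amplitude r = (k₁ − k₂)/(k₁ + k₂) = 0.6802; thus R = |r|² = 0.4626, T = 0.5374.

R = 0.463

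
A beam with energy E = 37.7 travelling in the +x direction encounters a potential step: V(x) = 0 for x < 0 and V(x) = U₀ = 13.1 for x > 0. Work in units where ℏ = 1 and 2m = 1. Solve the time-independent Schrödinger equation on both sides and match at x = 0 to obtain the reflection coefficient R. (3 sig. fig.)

On each side the TISE gives plane waves with k = √(2m(E − V))/ℏ: k₁ = √(2·½·37.7) = 6.140, k₂ = √(2·½·24.6) = 4.960.
Matching ψ and ψ′ at x = 0 gives r = (k₁ − k₂)/(k₁ + k₂), so R = r² = 0.01131 and T = 1 − R = 0.9887.

R = 0.0113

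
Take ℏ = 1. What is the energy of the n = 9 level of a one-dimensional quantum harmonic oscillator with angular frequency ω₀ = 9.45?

The oscillator eigenvalues are E_n = ℏω₀(n + ½), so E_9 = 9.45 × 9.5 = 89.78.

E = 89.8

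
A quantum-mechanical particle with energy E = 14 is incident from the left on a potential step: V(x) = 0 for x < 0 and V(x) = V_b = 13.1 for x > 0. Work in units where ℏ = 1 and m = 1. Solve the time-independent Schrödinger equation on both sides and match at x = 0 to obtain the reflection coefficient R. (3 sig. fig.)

On each side the TISE gives plane waves with k = √(2m(E − V))/ℏ: k₁ = √(2·1·14) = 5.292, k₂ = √(2·1·0.9) = 1.342.
Continuity of ψ and ψ′ at the step yields the reflection amplitude r = (k₁ − k₂)/(k₁ + k₂) = 0.5955; thus R = |r|² = 0.3546, T = 0.6454.

R = 0.355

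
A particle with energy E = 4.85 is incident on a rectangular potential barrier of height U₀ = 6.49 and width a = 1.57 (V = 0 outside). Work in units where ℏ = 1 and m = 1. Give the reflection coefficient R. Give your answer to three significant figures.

R = 0.990

Since E < U₀ the interior solution is evanescent with decay constant κ = √(2m(U₀ − E))/ℏ = 1.811.
κa = 2.843, sinh(κa) = 8.558.
Matching ψ, ψ′ at both faces gives T = [1 + U₀² sinh²(κa) / (4E(U₀ − E))]⁻¹ = 1/97.96 = 0.0102.
R = 1 − T = 0.990.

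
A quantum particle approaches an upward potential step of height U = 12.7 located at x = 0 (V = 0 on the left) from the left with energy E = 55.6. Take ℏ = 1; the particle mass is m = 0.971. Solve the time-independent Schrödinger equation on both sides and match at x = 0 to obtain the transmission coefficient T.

T = 0.996

On each side the TISE gives plane waves with k = √(2m(E − V))/ℏ: k₁ = √(2·0.971·55.6) = 10.39, k₂ = √(2·0.971·42.9) = 9.128.
Continuity of ψ and ψ′ at the step yields the reflection amplitude r = (k₁ − k₂)/(k₁ + k₂) = 0.06474; thus R = |r|² = 0.004191, T = 0.9958.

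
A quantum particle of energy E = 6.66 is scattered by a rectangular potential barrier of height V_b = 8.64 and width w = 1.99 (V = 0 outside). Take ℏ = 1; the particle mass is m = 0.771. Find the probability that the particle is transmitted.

E < V_b: inside the barrier ψ ∝ e^{±κx} with κ = √(2m(V_b − E))/ℏ = 1.747.
κw = 3.477, sinh(κw) = 16.17.
Matching ψ, ψ′ at both faces gives T = [1 + V_b² sinh²(κw) / (4E(V_b − E))]⁻¹ = 1/371.0 = 0.00270.

T = 0.00270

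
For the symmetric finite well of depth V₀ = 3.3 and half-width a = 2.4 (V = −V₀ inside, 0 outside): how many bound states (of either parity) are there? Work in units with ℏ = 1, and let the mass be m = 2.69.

N = 7

Define the well-strength parameter z₀ = (a/ℏ)√(2mV₀) = 2.4 × √(2·2.69·3.3) = 10.11.
The even/odd transcendental equations gain one root per π/2 in z₀, giving N = 1 + ⌊2z₀/π⌋ = 1 + ⌊6.438⌋ = 7.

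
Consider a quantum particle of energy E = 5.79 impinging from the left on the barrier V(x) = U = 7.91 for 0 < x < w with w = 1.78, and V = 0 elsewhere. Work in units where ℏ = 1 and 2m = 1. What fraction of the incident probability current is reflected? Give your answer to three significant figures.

Since E < U the interior solution is evanescent with decay constant κ = √(2m(U − E))/ℏ = 1.456.
κw = 2.592, sinh(κw) = 6.639.
The exact tunnelling result is T⁻¹ = 1 + U² sinh²(κw) / [4E(U − E)] = 57.17, so T = 0.0175.
R = 1 − T = 0.983.

R = 0.983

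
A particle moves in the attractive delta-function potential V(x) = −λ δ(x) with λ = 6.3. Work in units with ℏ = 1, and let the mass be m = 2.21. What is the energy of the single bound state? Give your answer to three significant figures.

For x ≠ 0 the bound state is ψ ∝ e^{−κ|x|}; integrating the TISE across the delta gives the cusp condition 2κ = 2mλ/ℏ², so κ = 13.92.
Then E = −ℏ²κ²/(2m) = −mλ²/(2ℏ²) = -43.86.

E = -43.9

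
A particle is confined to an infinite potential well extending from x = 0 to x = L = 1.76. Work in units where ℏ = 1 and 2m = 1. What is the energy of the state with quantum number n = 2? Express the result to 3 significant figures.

The infinite-well eigenfunctions ψ_n = √(2/L) sin(nπx/L) vanish at both walls, giving E_n = n²π²ℏ²/(2mL²).
E_2 = 2² × π² / (2 × 0.5 × 1.76²) = 12.74.

E = 12.7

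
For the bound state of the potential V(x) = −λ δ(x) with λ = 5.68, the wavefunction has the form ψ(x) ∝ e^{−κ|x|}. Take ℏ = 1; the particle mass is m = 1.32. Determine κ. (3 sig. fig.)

Integrating the TISE across x = 0 gives the cusp condition ψ'(0⁺) − ψ'(0⁻) = −(2mλ/ℏ²)ψ(0).
With ψ ∝ e^{−κ|x|} this yields −2κ = −2mλ/ℏ², so κ = mλ/ℏ² = 7.498.

κ = 7.50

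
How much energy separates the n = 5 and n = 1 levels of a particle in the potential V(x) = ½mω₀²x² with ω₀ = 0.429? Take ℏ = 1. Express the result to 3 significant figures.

E_n = ℏω₀(n + ½), so ΔE = (5 − 1) ℏω₀ = 4 × 0.429 = 1.716.

ΔE = 1.72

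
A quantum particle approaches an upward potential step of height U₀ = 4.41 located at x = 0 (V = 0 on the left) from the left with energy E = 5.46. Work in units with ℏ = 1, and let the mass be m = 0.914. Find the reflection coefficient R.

On each side the TISE gives plane waves with k = √(2m(E − V))/ℏ: k₁ = √(2·0.914·5.46) = 3.159, k₂ = √(2·0.914·1.05) = 1.385.
Continuity of ψ and ψ′ at the step yields the reflection amplitude r = (k₁ − k₂)/(k₁ + k₂) = 0.3903; thus R = |r|² = 0.1523, T = 0.8477.

R = 0.152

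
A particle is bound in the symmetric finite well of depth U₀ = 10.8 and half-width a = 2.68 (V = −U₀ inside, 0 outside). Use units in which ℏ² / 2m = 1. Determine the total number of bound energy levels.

N = 6

Define the well-strength parameter z₀ = (a/ℏ)√(2mU₀) = 2.68 × √(2·0.5·10.8) = 8.807.
The even/odd transcendental equations gain one root per π/2 in z₀, giving N = 1 + ⌊2z₀/π⌋ = 1 + ⌊5.607⌋ = 6.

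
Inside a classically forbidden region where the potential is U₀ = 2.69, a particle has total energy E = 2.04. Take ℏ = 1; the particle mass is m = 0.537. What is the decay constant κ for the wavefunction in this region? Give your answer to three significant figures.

κ = 0.836

Since E < U₀ the TISE in this region is ψ'' = κ²ψ with κ = √(2m(U₀ − E))/ℏ.
κ = √(2 × 0.537 × 0.65) = 0.8355.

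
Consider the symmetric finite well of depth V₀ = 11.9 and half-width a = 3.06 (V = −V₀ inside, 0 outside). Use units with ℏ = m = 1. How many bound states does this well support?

The dimensionless depth is z₀ = a√(2mV₀)/ℏ = 3.06 × √(23.80) = 14.93.
The even/odd transcendental equations gain one root per π/2 in z₀, giving N = 1 + ⌊2z₀/π⌋ = 1 + ⌊9.504⌋ = 10.

N = 10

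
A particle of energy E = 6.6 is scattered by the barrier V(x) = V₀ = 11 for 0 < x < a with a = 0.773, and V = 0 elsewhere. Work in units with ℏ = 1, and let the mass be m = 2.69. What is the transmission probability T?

E < V₀: inside the barrier ψ ∝ e^{±κx} with κ = √(2m(V₀ − E))/ℏ = 4.865.
κa = 3.761, sinh(κa) = 21.48.
Matching ψ, ψ′ at both faces gives T = [1 + V₀² sinh²(κa) / (4E(V₀ − E))]⁻¹ = 1/481.7 = 0.00208.

T = 0.00208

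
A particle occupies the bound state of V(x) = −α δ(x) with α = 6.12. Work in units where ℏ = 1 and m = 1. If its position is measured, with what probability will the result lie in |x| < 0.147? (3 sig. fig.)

The normalised bound state is ψ = √κ e^{−κ|x|} with κ = mα/ℏ² = 6.120.
P(|x| < d) = ∫_{−d}^{d} κ e^{−2κ|x|} dx = 1 − e^{−2κd} = 1 − e^{−1.799} = 0.8346.

P = 0.835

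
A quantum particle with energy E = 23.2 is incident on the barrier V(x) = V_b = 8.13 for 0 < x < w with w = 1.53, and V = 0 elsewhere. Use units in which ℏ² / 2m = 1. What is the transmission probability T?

T = 0.995

E > V_b: inside the barrier k₂ = √(2m(E − V_b))/ℏ = 3.882, k₂w = 5.939.
Matching at both interfaces gives T⁻¹ = 1 + V_b² sin²(k₂w) / [4E(E − V_b)] = 1.005, hence T = 0.995.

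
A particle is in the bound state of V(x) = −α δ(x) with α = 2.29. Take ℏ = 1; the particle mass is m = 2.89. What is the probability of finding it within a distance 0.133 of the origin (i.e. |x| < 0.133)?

The normalised bound state is ψ = √κ e^{−κ|x|} with κ = mα/ℏ² = 6.618.
P(|x| < d) = ∫_{−d}^{d} κ e^{−2κ|x|} dx = 1 − e^{−2κd} = 1 − e^{−1.760} = 0.8280.

P = 0.828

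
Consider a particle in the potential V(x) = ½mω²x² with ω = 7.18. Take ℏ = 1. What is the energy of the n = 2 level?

E = 18.0

Using E_n = (n + ½)ℏω: E_2 = 2.5 × 7.18 = 17.95.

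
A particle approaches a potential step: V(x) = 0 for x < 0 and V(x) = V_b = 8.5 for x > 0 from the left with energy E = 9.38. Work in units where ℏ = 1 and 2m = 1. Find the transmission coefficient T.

T = 0.718

On each side the TISE gives plane waves with k = √(2m(E − V))/ℏ: k₁ = √(2·½·9.38) = 3.063, k₂ = √(2·½·0.88) = 0.9381.
Matching ψ and ψ′ at x = 0 gives r = (k₁ − k₂)/(k₁ + k₂), so R = r² = 0.2820 and T = 1 − R = 0.7180.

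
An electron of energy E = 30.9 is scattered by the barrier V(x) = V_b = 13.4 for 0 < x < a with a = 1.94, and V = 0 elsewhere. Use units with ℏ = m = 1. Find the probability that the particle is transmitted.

T = 0.939

E > V_b: inside the barrier k₂ = √(2m(E − V_b))/ℏ = 5.916, k₂a = 11.48.
T = [1 + V_b² sin²(k₂a) / (4E(E − V_b))]⁻¹ = 1/1.065 = 0.939.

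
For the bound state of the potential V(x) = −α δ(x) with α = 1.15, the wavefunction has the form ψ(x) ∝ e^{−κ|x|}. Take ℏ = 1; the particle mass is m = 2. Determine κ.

κ = 2.30

Integrate −(ℏ²/2m)ψ'' − αδ(x)ψ = Eψ from −ε to +ε: the ψ'' term gives ψ'(0⁺) − ψ'(0⁻) and the δ term gives −(2mα/ℏ²)ψ(0).
With ψ ∝ e^{−κ|x|} this yields −2κ = −2mα/ℏ², so κ = mα/ℏ² = 2.300.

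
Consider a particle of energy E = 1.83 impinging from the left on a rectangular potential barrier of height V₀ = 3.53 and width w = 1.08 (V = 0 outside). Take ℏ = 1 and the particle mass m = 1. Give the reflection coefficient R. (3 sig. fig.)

E < V₀: inside the barrier ψ ∝ e^{±κx} with κ = √(2m(V₀ − E))/ℏ = 1.844.
κw = 1.991, sinh(κw) = 3.595.
Matching ψ, ψ′ at both faces gives T = [1 + V₀² sinh²(κw) / (4E(V₀ − E))]⁻¹ = 1/13.94 = 0.0717.
R = 1 − T = 0.928.

R = 0.928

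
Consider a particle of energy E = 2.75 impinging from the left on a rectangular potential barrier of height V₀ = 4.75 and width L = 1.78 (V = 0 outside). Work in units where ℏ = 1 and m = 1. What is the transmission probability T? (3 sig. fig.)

E < V₀: inside the barrier ψ ∝ e^{±κx} with κ = √(2m(V₀ − E))/ℏ = 2.000.
κL = 3.560, sinh(κL) = 17.57.
The exact tunnelling result is T⁻¹ = 1 + V₀² sinh²(κL) / [4E(V₀ − E)] = 317.5, so T = 0.00315.

T = 0.00315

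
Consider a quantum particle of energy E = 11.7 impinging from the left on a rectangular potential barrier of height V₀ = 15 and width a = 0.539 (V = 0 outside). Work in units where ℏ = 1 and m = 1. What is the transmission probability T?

T = 0.164

Since E < V₀ the interior solution is evanescent with decay constant κ = √(2m(V₀ − E))/ℏ = 2.569.
κa = 1.385, sinh(κa) = 1.872.
Matching ψ, ψ′ at both faces gives T = [1 + V₀² sinh²(κa) / (4E(V₀ − E))]⁻¹ = 1/6.104 = 0.164.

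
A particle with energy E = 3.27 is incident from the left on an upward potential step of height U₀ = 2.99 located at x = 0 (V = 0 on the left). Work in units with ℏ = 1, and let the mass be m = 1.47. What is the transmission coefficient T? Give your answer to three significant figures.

The wavenumbers are k₁ = √(2mE)/ℏ = 3.101 on the left and k₂ = √(2m(E − U₀))/ℏ = 0.9073 on the right.
Continuity of ψ and ψ′ at the step yields the reflection amplitude r = (k₁ − k₂)/(k₁ + k₂) = 0.5472; thus R = |r|² = 0.2995, T = 0.7005.

T = 0.701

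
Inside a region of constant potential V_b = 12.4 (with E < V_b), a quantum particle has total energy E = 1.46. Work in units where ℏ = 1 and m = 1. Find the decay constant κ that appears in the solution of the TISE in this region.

κ = 4.68

Since E < V_b the TISE in this region is ψ'' = κ²ψ with κ = √(2m(V_b − E))/ℏ.
κ = √(2 × 1 × 10.94) = 4.678.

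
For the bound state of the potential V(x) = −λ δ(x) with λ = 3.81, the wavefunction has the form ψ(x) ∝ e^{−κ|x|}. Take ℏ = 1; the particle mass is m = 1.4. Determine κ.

Integrate −(ℏ²/2m)ψ'' − λδ(x)ψ = Eψ from −ε to +ε: the ψ'' term gives ψ'(0⁺) − ψ'(0⁻) and the δ term gives −(2mλ/ℏ²)ψ(0).
With ψ ∝ e^{−κ|x|} this yields −2κ = −2mλ/ℏ², so κ = mλ/ℏ² = 5.334.

κ = 5.33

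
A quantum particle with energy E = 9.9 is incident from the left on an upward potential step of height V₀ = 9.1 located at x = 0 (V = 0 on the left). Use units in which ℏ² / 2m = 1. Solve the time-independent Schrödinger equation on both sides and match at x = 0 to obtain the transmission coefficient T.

On each side the TISE gives plane waves with k = √(2m(E − V))/ℏ: k₁ = √(2·½·9.9) = 3.146, k₂ = √(2·½·0.8) = 0.8944.
Matching ψ and ψ′ at x = 0 gives r = (k₁ − k₂)/(k₁ + k₂), so R = r² = 0.3106 and T = 1 − R = 0.6894.

T = 0.689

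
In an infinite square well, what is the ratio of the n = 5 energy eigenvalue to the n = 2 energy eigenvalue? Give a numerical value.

E_n = n²π²ℏ²/(2mL²) so the ratio is n₂²/n₁² = 25/4 = 6.25.

6.25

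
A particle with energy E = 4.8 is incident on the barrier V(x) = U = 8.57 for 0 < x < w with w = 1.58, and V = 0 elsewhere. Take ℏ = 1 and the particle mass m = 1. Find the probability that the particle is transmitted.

Since E < U the interior solution is evanescent with decay constant κ = √(2m(U − E))/ℏ = 2.746.
κw = 4.339, sinh(κw) = 38.29.
Matching ψ, ψ′ at both faces gives T = [1 + U² sinh²(κw) / (4E(U − E))]⁻¹ = 1/1489 = 0.000672.

T = 0.000672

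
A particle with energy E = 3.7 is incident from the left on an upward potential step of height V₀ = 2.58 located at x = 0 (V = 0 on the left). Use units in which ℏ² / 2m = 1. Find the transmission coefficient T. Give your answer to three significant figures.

T = 0.916

On each side the TISE gives plane waves with k = √(2m(E − V))/ℏ: k₁ = √(2·½·3.7) = 1.924, k₂ = √(2·½·1.12) = 1.058.
Continuity of ψ and ψ′ at the step yields the reflection amplitude r = (k₁ − k₂)/(k₁ + k₂) = 0.2902; thus R = |r|² = 0.08420, T = 0.9158.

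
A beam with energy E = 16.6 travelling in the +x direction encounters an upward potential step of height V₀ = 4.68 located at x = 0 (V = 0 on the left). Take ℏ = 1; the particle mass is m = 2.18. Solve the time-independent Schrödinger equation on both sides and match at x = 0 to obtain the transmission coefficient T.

T = 0.993

The wavenumbers are k₁ = √(2mE)/ℏ = 8.507 on the left and k₂ = √(2m(E − V₀))/ℏ = 7.209 on the right.
Continuity of ψ and ψ′ at the step yields the reflection amplitude r = (k₁ − k₂)/(k₁ + k₂) = 0.08261; thus R = |r|² = 0.006824, T = 0.9932.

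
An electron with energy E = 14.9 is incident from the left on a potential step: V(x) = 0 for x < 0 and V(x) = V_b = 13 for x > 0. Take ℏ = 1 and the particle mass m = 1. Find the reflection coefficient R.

The wavenumbers are k₁ = √(2mE)/ℏ = 5.459 on the left and k₂ = √(2m(E − V_b))/ℏ = 1.949 on the right.
Continuity of ψ and ψ′ at the step yields the reflection amplitude r = (k₁ − k₂)/(k₁ + k₂) = 0.4737; thus R = |r|² = 0.2244, T = 0.7756.

R = 0.224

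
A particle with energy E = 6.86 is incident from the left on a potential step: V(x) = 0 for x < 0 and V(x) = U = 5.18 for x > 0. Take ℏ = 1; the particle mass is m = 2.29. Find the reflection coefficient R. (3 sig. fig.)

R = 0.114

On each side the TISE gives plane waves with k = √(2m(E − V))/ℏ: k₁ = √(2·2.29·6.86) = 5.605, k₂ = √(2·2.29·1.68) = 2.774.
Matching ψ and ψ′ at x = 0 gives r = (k₁ − k₂)/(k₁ + k₂), so R = r² = 0.1142 and T = 1 − R = 0.8858.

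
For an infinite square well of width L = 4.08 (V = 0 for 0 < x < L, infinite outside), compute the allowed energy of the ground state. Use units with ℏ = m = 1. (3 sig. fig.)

Requiring ψ(0) = ψ(L) = 0 quantises k = nπ/L, hence E_n = ℏ²k²/2m = n²π²ℏ²/(2mL²).
E_1 = 1² × π² / (2 × 1 × 4.08²) = 0.2964.

E = 0.296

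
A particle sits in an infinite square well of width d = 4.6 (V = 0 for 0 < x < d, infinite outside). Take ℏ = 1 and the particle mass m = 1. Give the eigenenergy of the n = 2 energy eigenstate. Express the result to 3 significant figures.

E = 0.933

Requiring ψ(0) = ψ(d) = 0 quantises k = nπ/d, hence E_n = ℏ²k²/2m = n²π²ℏ²/(2md²).
E_2 = 2² × π² / (2 × 1 × 4.6²) = 0.9329.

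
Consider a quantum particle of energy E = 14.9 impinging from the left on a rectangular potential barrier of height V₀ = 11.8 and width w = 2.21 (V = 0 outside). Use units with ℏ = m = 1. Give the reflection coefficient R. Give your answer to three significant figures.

Above the barrier the interior wavenumber is k₂ = √(2m(E − V₀))/ℏ = 2.490, giving phase k₂w = 5.503.
T = [1 + V₀² sin²(k₂w) / (4E(E − V₀))]⁻¹ = 1/1.373 = 0.728.
R = 1 − T = 0.272.

R = 0.272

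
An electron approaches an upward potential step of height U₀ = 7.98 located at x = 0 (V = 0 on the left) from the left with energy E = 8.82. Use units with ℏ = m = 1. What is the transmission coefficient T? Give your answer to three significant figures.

T = 0.721

The wavenumbers are k₁ = √(2mE)/ℏ = 4.200 on the left and k₂ = √(2m(E − U₀))/ℏ = 1.296 on the right.
Matching ψ and ψ′ at x = 0 gives r = (k₁ − k₂)/(k₁ + k₂), so R = r² = 0.2791 and T = 1 − R = 0.7209.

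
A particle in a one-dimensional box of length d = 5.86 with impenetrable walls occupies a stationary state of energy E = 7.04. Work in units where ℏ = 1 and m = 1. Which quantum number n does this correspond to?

n = 7

For an infinite well E_n = n²π²ℏ²/(2md²), so n = (d/πℏ)√(2mE).
n = (5.86/π) × √(2 × 1 × 7.04) = 6.999 → n = 7.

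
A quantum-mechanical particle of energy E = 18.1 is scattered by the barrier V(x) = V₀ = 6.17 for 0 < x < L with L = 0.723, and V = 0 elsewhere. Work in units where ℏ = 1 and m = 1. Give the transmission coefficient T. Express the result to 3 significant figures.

Above the barrier the interior wavenumber is k₂ = √(2m(E − V₀))/ℏ = 4.885, giving phase k₂L = 3.532.
Matching at both interfaces gives T⁻¹ = 1 + V₀² sin²(k₂L) / [4E(E − V₀)] = 1.006, hence T = 0.994.

T = 0.994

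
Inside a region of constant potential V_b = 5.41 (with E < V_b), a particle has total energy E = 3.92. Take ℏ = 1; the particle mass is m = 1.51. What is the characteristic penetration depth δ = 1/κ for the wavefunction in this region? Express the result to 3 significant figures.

δ = 0.471

Since E < V_b the TISE in this region is ψ'' = κ²ψ with κ = √(2m(V_b − E))/ℏ.
κ = √(2 × 1.51 × 1.49) = 2.121. The penetration depth is δ = 1/κ = 0.471.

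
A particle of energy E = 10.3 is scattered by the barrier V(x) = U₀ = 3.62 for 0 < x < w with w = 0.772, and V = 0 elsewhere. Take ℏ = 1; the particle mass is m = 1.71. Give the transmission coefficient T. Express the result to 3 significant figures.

T = 0.987

E > U₀: inside the barrier k₂ = √(2m(E − U₀))/ℏ = 4.780, k₂w = 3.690.
Matching at both interfaces gives T⁻¹ = 1 + U₀² sin²(k₂w) / [4E(E − U₀)] = 1.013, hence T = 0.987.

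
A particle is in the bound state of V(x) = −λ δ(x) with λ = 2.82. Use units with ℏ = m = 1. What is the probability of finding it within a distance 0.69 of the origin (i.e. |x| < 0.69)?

P = 0.980

The normalised bound state is ψ = √κ e^{−κ|x|} with κ = mλ/ℏ² = 2.820.
P(|x| < d) = ∫_{−d}^{d} κ e^{−2κ|x|} dx = 1 − e^{−2κd} = 1 − e^{−3.892} = 0.9796.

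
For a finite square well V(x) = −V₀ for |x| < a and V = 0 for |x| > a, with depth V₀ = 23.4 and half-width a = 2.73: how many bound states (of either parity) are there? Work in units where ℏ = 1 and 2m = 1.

The dimensionless depth is z₀ = a√(2mV₀)/ℏ = 2.73 × √(23.40) = 13.21.
The even/odd transcendental equations gain one root per π/2 in z₀, giving N = 1 + ⌊2z₀/π⌋ = 1 + ⌊8.407⌋ = 9.

N = 9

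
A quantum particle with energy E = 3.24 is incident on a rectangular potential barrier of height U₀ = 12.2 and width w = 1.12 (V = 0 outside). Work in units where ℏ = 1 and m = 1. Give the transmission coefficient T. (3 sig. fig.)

T = 0.000238

E < U₀: inside the barrier ψ ∝ e^{±κx} with κ = √(2m(U₀ − E))/ℏ = 4.233.
κw = 4.741, sinh(κw) = 57.28.
Matching ψ, ψ′ at both faces gives T = [1 + U₀² sinh²(κw) / (4E(U₀ − E))]⁻¹ = 1/4207 = 0.000238.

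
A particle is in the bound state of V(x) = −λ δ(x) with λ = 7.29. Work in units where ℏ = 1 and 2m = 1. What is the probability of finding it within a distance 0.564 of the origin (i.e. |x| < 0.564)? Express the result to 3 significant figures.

P = 0.984

The normalised bound state is ψ = √κ e^{−κ|x|} with κ = mλ/ℏ² = 3.645.
P(|x| < d) = ∫_{−d}^{d} κ e^{−2κ|x|} dx = 1 − e^{−2κd} = 1 − e^{−4.112} = 0.9836.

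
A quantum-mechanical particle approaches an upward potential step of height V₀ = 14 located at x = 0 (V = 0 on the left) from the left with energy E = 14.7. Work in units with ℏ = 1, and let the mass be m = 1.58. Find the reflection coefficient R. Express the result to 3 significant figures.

R = 0.412

On each side the TISE gives plane waves with k = √(2m(E − V))/ℏ: k₁ = √(2·1.58·14.7) = 6.816, k₂ = √(2·1.58·0.7) = 1.487.
Continuity of ψ and ψ′ at the step yields the reflection amplitude r = (k₁ − k₂)/(k₁ + k₂) = 0.6417; thus R = |r|² = 0.4118, T = 0.5882.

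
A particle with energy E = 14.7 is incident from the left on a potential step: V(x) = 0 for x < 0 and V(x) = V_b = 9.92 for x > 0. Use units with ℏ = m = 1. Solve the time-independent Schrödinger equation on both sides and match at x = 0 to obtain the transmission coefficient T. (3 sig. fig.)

T = 0.925

On each side the TISE gives plane waves with k = √(2m(E − V))/ℏ: k₁ = √(2·1·14.7) = 5.422, k₂ = √(2·1·4.78) = 3.092.
Matching ψ and ψ′ at x = 0 gives r = (k₁ − k₂)/(k₁ + k₂), so R = r² = 0.07491 and T = 1 − R = 0.9251.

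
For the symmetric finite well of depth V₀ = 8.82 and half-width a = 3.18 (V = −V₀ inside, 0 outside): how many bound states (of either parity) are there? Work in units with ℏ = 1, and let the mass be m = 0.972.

The dimensionless depth is z₀ = a√(2mV₀)/ℏ = 3.18 × √(17.15) = 13.17.
The even/odd transcendental equations gain one root per π/2 in z₀, giving N = 1 + ⌊2z₀/π⌋ = 1 + ⌊8.383⌋ = 9.

N = 9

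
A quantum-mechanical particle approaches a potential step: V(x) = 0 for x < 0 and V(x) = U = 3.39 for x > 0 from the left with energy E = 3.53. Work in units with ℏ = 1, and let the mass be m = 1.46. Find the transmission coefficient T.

T = 0.554

On each side the TISE gives plane waves with k = √(2m(E − V))/ℏ: k₁ = √(2·1.46·3.53) = 3.211, k₂ = √(2·1.46·0.14) = 0.6394.
Continuity of ψ and ψ′ at the step yields the reflection amplitude r = (k₁ − k₂)/(k₁ + k₂) = 0.6679; thus R = |r|² = 0.4460, T = 0.5540.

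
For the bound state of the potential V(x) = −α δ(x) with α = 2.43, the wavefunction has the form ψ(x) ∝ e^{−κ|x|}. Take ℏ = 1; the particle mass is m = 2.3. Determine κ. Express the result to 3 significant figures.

Integrating the TISE across x = 0 gives the cusp condition ψ'(0⁺) − ψ'(0⁻) = −(2mα/ℏ²)ψ(0).
With ψ ∝ e^{−κ|x|} this yields −2κ = −2mα/ℏ², so κ = mα/ℏ² = 5.589.

κ = 5.59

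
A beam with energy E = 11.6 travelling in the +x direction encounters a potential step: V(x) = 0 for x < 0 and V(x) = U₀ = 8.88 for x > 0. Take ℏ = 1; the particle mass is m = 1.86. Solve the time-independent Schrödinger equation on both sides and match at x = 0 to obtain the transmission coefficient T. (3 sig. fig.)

The wavenumbers are k₁ = √(2mE)/ℏ = 6.569 on the left and k₂ = √(2m(E − U₀))/ℏ = 3.181 on the right.
Matching ψ and ψ′ at x = 0 gives r = (k₁ − k₂)/(k₁ + k₂), so R = r² = 0.1208 and T = 1 − R = 0.8792.

T = 0.879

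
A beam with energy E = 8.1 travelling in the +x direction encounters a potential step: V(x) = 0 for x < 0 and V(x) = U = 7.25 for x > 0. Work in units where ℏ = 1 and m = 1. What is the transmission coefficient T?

T = 0.739

On each side the TISE gives plane waves with k = √(2m(E − V))/ℏ: k₁ = √(2·1·8.1) = 4.025, k₂ = √(2·1·0.85) = 1.304.
Matching ψ and ψ′ at x = 0 gives r = (k₁ − k₂)/(k₁ + k₂), so R = r² = 0.2608 and T = 1 − R = 0.7392.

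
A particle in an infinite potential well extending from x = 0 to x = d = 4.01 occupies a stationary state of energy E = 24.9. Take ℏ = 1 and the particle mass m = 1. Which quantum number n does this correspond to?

For an infinite well E_n = n²π²ℏ²/(2md²), so n = (d/πℏ)√(2mE).
n = (4.01/π) × √(2 × 1 × 24.9) = 9.008 → n = 9.

n = 9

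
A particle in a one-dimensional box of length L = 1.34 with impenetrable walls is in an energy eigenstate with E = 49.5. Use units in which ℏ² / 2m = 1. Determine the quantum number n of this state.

From E_n = n²π²ℏ²/(2mL²) invert to n = √(2mL²E)/(πℏ).
n = (1.34/π) × √(2 × 0.5 × 49.5) = 3.001 → n = 3.

n = 3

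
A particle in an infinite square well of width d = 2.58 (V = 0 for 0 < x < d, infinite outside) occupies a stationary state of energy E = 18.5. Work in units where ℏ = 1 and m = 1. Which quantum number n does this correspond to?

From E_n = n²π²ℏ²/(2md²) invert to n = √(2md²E)/(πℏ).
n = (2.58/π) × √(2 × 1 × 18.5) = 4.995 → n = 5.

n = 5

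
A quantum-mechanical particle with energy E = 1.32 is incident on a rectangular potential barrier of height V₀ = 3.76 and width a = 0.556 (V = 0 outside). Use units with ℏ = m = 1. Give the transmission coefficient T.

E < V₀: inside the barrier ψ ∝ e^{±κx} with κ = √(2m(V₀ − E))/ℏ = 2.209.
κa = 1.228, sinh(κa) = 1.561.
Matching ψ, ψ′ at both faces gives T = [1 + V₀² sinh²(κa) / (4E(V₀ − E))]⁻¹ = 1/3.675 = 0.272.

T = 0.272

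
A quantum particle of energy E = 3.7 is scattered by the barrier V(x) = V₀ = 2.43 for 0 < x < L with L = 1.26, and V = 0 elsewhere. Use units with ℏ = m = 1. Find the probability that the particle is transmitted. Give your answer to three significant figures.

T = 0.795

E > V₀: inside the barrier k₂ = √(2m(E − V₀))/ℏ = 1.594, k₂L = 2.008.
T = [1 + V₀² sin²(k₂L) / (4E(E − V₀))]⁻¹ = 1/1.258 = 0.795.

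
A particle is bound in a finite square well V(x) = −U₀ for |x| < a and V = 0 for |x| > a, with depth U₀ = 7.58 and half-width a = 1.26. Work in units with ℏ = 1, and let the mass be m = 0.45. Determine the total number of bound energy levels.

N = 3

Define the well-strength parameter z₀ = (a/ℏ)√(2mU₀) = 1.26 × √(2·0.45·7.58) = 3.291.
A new bound state (alternating even/odd) appears each time z₀ passes a multiple of π/2, so N = ⌊2z₀/π⌋ + 1 = ⌊2.095⌋ + 1 = 3.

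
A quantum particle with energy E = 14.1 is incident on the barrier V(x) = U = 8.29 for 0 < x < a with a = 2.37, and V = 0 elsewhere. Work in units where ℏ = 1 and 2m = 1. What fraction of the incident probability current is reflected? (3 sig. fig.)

R = 0.0577

Above the barrier the interior wavenumber is k₂ = √(2m(E − U))/ℏ = 2.410, giving phase k₂a = 5.713.
Matching at both interfaces gives T⁻¹ = 1 + U² sin²(k₂a) / [4E(E − U)] = 1.061, hence T = 0.942.
R = 1 − T = 0.0577.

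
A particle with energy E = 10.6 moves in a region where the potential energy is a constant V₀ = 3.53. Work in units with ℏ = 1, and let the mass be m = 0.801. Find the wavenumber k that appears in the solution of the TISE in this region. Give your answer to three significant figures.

With E > V₀ the solution is oscillatory, ψ ∝ e^{±ikx} with k = √(2m(E − V₀))/ℏ.
k = √(2 × 0.801 × 7.07) = 3.365.

k = 3.37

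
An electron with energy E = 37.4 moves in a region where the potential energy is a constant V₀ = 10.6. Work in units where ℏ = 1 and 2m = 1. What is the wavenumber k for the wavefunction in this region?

With E > V₀ the solution is oscillatory, ψ ∝ e^{±ikx} with k = √(2m(E − V₀))/ℏ.
k = √(2 × 0.5 × 26.8) = 5.177.

k = 5.18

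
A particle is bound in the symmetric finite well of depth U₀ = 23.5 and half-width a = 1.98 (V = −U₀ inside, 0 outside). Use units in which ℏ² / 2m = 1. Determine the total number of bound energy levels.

N = 7

Define the well-strength parameter z₀ = (a/ℏ)√(2mU₀) = 1.98 × √(2·0.5·23.5) = 9.598.
The even/odd transcendental equations gain one root per π/2 in z₀, giving N = 1 + ⌊2z₀/π⌋ = 1 + ⌊6.111⌋ = 7.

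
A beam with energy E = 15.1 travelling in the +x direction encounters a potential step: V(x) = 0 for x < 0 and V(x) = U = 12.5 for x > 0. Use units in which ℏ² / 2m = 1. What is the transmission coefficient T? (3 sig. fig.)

The wavenumbers are k₁ = √(2mE)/ℏ = 3.886 on the left and k₂ = √(2m(E − U))/ℏ = 1.612 on the right.
Matching ψ and ψ′ at x = 0 gives r = (k₁ − k₂)/(k₁ + k₂), so R = r² = 0.1710 and T = 1 − R = 0.8290.

T = 0.829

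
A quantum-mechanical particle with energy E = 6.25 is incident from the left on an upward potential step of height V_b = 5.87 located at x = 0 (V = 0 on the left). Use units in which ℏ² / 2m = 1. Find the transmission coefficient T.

T = 0.635

The wavenumbers are k₁ = √(2mE)/ℏ = 2.500 on the left and k₂ = √(2m(E − V_b))/ℏ = 0.6164 on the right.
Continuity of ψ and ψ′ at the step yields the reflection amplitude r = (k₁ − k₂)/(k₁ + k₂) = 0.6044; thus R = |r|² = 0.3653, T = 0.6347.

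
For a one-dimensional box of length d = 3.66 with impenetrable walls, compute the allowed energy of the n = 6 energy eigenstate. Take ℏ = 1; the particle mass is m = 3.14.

The infinite-well eigenfunctions ψ_n = √(2/d) sin(nπx/d) vanish at both walls, giving E_n = n²π²ℏ²/(2md²).
E_6 = 6² × π² / (2 × 3.14 × 3.66²) = 4.224.

E = 4.22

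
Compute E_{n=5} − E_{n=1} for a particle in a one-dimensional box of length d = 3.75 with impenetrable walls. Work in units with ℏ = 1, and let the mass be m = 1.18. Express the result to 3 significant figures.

ΔE = 7.14

E_n = n²π²ℏ²/(2md²), so ΔE = (5² − 1²) π²ℏ²/(2md²).
ΔE = 24 × π² / (2 × 1.18 × 3.75²) = 7.137.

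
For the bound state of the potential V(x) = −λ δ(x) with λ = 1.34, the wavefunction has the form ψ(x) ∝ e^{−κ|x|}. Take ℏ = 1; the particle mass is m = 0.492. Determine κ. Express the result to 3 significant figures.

Integrating the TISE across x = 0 gives the cusp condition ψ'(0⁺) − ψ'(0⁻) = −(2mλ/ℏ²)ψ(0).
With ψ ∝ e^{−κ|x|} this yields −2κ = −2mλ/ℏ², so κ = mλ/ℏ² = 0.6593.

κ = 0.659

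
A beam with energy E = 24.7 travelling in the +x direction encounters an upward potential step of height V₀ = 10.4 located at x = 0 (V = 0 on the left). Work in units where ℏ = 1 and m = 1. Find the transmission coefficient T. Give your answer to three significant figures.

The wavenumbers are k₁ = √(2mE)/ℏ = 7.029 on the left and k₂ = √(2m(E − V₀))/ℏ = 5.348 on the right.
Matching ψ and ψ′ at x = 0 gives r = (k₁ − k₂)/(k₁ + k₂), so R = r² = 0.01844 and T = 1 − R = 0.9816.

T = 0.982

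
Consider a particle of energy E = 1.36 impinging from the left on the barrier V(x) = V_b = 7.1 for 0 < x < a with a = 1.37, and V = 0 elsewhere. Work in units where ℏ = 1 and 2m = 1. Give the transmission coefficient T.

Since E < V_b the interior solution is evanescent with decay constant κ = √(2m(V_b − E))/ℏ = 2.396.
κa = 3.282, sinh(κa) = 13.30.
Matching ψ, ψ′ at both faces gives T = [1 + V_b² sinh²(κa) / (4E(V_b − E))]⁻¹ = 1/286.5 = 0.00349.

T = 0.00349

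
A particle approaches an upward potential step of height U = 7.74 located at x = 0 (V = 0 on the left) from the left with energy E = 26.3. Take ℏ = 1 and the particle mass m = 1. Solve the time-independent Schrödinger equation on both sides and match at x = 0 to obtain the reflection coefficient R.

R = 0.00756

On each side the TISE gives plane waves with k = √(2m(E − V))/ℏ: k₁ = √(2·1·26.3) = 7.253, k₂ = √(2·1·18.56) = 6.093.
Continuity of ψ and ψ′ at the step yields the reflection amplitude r = (k₁ − k₂)/(k₁ + k₂) = 0.08692; thus R = |r|² = 0.007555, T = 0.9924.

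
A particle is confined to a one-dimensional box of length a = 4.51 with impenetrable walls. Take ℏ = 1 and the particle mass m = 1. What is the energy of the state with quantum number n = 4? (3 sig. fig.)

The infinite-well eigenfunctions ψ_n = √(2/a) sin(nπx/a) vanish at both walls, giving E_n = n²π²ℏ²/(2ma²).
E_4 = 4² × π² / (2 × 1 × 4.51²) = 3.882.

E = 3.88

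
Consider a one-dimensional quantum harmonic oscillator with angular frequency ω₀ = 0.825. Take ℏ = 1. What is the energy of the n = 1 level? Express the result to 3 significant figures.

The oscillator eigenvalues are E_n = ℏω₀(n + ½), so E_1 = 0.825 × 1.5 = 1.238.

E = 1.24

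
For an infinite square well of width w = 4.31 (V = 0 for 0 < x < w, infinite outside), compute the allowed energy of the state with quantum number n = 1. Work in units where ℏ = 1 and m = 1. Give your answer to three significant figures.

The infinite-well eigenfunctions ψ_n = √(2/w) sin(nπx/w) vanish at both walls, giving E_n = n²π²ℏ²/(2mw²).
E_1 = 1² × π² / (2 × 1 × 4.31²) = 0.2657.

E = 0.266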